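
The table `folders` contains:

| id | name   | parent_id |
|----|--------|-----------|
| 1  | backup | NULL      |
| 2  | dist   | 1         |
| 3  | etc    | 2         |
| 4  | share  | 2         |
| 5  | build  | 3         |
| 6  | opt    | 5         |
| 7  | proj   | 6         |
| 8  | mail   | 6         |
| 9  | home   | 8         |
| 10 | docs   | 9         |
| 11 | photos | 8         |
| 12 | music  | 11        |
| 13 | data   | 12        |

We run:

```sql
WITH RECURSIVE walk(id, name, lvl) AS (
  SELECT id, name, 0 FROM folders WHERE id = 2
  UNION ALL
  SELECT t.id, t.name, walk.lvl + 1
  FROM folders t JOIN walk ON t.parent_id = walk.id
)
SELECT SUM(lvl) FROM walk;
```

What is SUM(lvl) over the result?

Base: id=2 (dist) at lvl 0.
Iteration 1: rows with parent_id in {2} -> etc (id 3, lvl 1), share (id 4, lvl 1).
Iteration 2: rows with parent_id in {3,4} -> build (id 5, lvl 2).
Iteration 3: rows with parent_id in {5} -> opt (id 6, lvl 3).
Iteration 4: rows with parent_id in {6} -> proj (id 7, lvl 4), mail (id 8, lvl 4).
Iteration 5: rows with parent_id in {7,8} -> home (id 9, lvl 5), photos (id 11, lvl 5).
Iteration 6: rows with parent_id in {9,11} -> docs (id 10, lvl 6), music (id 12, lvl 6).
Iteration 7: rows with parent_id in {10,12} -> data (id 13, lvl 7).
Iteration 8: no rows with parent_id in {13}; recursion stops.
SUM(lvl) = 0 + 1 + 1 + 2 + 3 + 4 + 4 + 5 + 5 + 6 + 6 + 7 = 44.

44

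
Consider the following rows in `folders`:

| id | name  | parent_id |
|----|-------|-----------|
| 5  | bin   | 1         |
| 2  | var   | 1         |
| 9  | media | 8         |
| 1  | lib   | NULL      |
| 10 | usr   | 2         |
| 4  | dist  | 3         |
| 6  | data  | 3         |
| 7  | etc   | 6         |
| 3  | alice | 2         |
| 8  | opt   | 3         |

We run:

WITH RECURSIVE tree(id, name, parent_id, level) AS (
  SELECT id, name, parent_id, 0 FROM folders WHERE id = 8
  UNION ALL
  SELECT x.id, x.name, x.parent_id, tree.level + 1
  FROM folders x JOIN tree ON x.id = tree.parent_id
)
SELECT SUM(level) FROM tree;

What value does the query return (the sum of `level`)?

6

Base: id=8 (opt), parent_id=3, level 0.
Iteration 1: join on id=3 -> alice (id 3, parent_id=2, level 1).
Iteration 2: join on id=2 -> var (id 2, parent_id=1, level 2).
Iteration 3: join on id=1 -> lib (id 1, parent_id=NULL, level 3).
Iteration 4: parent_id is NULL; no match; recursion stops.
SUM(level) = 0 + 1 + 2 + 3 = 6.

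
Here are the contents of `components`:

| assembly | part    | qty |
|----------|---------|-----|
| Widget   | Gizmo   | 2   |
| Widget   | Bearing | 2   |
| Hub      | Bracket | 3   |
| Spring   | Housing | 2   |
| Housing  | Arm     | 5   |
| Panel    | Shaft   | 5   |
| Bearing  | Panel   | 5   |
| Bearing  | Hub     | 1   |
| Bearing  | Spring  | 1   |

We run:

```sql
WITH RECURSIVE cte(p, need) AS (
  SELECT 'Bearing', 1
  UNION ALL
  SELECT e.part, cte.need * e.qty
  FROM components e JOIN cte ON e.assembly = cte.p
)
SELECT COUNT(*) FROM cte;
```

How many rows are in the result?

Base: (Bearing, need=1).
Iteration 1: components of {Bearing} -> Hub = 1*1 = 1, Panel = 1*5 = 5, Spring = 1*1 = 1.
Iteration 2: components of {Hub,Panel,Spring} -> Bracket = 1*3 = 3, Housing = 1*2 = 2, Shaft = 5*5 = 25.
Iteration 3: components of {Bracket,Housing,Shaft} -> Arm = 2*5 = 10.
Iteration 4: no further components; recursion stops.
Total rows emitted: 8.

8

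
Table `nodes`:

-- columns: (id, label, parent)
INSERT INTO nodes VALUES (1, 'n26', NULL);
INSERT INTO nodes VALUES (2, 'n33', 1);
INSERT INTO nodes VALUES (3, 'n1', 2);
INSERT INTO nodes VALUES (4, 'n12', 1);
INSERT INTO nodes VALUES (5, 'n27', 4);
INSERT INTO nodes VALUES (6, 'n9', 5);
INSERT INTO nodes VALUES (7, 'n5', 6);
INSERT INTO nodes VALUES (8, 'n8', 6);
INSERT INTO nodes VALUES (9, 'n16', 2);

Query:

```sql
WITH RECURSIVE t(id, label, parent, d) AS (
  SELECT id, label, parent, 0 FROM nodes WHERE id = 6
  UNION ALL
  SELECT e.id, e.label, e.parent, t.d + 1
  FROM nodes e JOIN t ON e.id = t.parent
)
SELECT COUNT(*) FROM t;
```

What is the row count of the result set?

Base: id=6 (n9), parent=5, d 0.
Iteration 1: join on id=5 -> n27 (id 5, parent=4, d 1).
Iteration 2: join on id=4 -> n12 (id 4, parent=1, d 2).
Iteration 3: join on id=1 -> n26 (id 1, parent=NULL, d 3).
Iteration 4: parent is NULL; no match; recursion stops.
Total rows emitted: 4.

4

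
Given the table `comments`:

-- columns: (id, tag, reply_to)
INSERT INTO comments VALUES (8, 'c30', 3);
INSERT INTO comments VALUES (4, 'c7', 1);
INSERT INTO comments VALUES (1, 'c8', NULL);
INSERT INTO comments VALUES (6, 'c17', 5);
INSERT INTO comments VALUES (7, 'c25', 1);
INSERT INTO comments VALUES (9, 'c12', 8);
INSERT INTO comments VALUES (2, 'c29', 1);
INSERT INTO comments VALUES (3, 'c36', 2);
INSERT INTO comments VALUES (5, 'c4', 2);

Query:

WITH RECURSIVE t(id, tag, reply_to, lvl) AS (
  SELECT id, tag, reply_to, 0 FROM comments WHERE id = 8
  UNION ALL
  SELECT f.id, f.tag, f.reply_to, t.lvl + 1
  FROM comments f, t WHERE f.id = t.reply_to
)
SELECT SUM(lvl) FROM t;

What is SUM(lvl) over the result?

Base: id=8 (c30), reply_to=3, lvl 0.
Iteration 1: join on id=3 -> c36 (id 3, reply_to=2, lvl 1).
Iteration 2: join on id=2 -> c29 (id 2, reply_to=1, lvl 2).
Iteration 3: join on id=1 -> c8 (id 1, reply_to=NULL, lvl 3).
Iteration 4: reply_to is NULL; no match; recursion stops.
SUM(lvl) = 0 + 1 + 2 + 3 = 6.

6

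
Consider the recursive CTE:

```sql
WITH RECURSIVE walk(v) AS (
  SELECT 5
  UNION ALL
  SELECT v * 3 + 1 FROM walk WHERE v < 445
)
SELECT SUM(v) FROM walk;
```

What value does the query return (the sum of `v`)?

663

Base: v=5.
Iteration 1: 5 < 445 holds -> v = 5 * 3 + 1 = 16.
Iteration 2: 16 < 445 holds -> v = 16 * 3 + 1 = 49.
Iteration 3: 49 < 445 holds -> v = 49 * 3 + 1 = 148.
Iteration 4: 148 < 445 holds -> v = 148 * 3 + 1 = 445.
Iteration 5: 445 < 445 fails; recursion stops.
SUM(v) = 5 + 16 + 49 + 148 + 445 = 663.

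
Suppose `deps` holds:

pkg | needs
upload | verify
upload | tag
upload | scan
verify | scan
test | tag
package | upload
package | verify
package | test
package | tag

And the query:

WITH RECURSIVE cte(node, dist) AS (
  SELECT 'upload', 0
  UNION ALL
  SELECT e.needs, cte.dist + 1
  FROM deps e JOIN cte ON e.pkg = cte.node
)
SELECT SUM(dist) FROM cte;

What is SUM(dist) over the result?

5

Base: (upload, dist=0).
Iteration 1: edges from {upload} -> (scan, dist=1), (tag, dist=1), (verify, dist=1).
Iteration 2: edges from {scan,tag,verify} -> (scan, dist=2).
Iteration 3: no outgoing edges from {scan}; recursion stops.
SUM(dist) = 0 + 1 + 1 + 1 + 2 = 5.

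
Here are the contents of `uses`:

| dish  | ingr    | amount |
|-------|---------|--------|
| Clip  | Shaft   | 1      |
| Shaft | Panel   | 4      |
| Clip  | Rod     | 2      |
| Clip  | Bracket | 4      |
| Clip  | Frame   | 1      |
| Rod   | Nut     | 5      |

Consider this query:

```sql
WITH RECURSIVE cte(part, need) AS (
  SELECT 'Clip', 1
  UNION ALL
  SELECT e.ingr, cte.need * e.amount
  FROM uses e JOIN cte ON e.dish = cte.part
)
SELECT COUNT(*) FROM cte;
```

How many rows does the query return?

Base: (Clip, need=1).
Iteration 1: components of {Clip} -> Bracket = 1*4 = 4, Frame = 1*1 = 1, Rod = 1*2 = 2, Shaft = 1*1 = 1.
Iteration 2: components of {Bracket,Frame,Rod,Shaft} -> Nut = 2*5 = 10, Panel = 1*4 = 4.
Iteration 3: no further components; recursion stops.
Total rows emitted: 7.

7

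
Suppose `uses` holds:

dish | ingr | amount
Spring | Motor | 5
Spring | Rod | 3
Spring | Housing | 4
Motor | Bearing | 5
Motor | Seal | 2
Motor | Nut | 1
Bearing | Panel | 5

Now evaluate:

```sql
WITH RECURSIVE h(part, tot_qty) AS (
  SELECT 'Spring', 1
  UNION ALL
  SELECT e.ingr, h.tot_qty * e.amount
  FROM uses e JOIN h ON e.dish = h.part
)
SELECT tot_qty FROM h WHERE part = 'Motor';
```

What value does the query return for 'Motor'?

Base: (Spring, tot_qty=1).
Iteration 1: components of {Spring} -> Housing = 1*4 = 4, Motor = 1*5 = 5, Rod = 1*3 = 3.
Iteration 2: components of {Housing,Motor,Rod} -> Bearing = 5*5 = 25, Nut = 5*1 = 5, Seal = 5*2 = 10.
Iteration 3: components of {Bearing,Nut,Seal} -> Panel = 25*5 = 125.
Iteration 4: no further components; recursion stops.

5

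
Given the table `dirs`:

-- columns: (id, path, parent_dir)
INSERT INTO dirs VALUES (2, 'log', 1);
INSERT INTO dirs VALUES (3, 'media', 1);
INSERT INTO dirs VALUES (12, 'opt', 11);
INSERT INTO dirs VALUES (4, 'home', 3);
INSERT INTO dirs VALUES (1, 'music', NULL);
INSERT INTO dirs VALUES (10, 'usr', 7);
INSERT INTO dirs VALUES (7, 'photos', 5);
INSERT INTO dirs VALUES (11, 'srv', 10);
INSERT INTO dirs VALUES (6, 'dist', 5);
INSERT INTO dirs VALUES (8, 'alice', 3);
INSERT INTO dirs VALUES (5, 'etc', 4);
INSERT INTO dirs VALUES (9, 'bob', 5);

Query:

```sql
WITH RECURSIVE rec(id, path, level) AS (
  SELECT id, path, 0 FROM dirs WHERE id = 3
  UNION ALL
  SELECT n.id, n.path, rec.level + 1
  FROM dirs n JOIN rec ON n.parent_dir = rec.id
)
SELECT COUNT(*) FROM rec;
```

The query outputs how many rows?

10

Base: id=3 (media) at level 0.
Iteration 1: rows with parent_dir in {3} -> home (id 4, level 1), alice (id 8, level 1).
Iteration 2: rows with parent_dir in {4,8} -> etc (id 5, level 2).
Iteration 3: rows with parent_dir in {5} -> dist (id 6, level 3), photos (id 7, level 3), bob (id 9, level 3).
Iteration 4: rows with parent_dir in {6,7,9} -> usr (id 10, level 4).
Iteration 5: rows with parent_dir in {10} -> srv (id 11, level 5).
Iteration 6: rows with parent_dir in {11} -> opt (id 12, level 6).
Iteration 7: no rows with parent_dir in {12}; recursion stops.
Total rows emitted: 10.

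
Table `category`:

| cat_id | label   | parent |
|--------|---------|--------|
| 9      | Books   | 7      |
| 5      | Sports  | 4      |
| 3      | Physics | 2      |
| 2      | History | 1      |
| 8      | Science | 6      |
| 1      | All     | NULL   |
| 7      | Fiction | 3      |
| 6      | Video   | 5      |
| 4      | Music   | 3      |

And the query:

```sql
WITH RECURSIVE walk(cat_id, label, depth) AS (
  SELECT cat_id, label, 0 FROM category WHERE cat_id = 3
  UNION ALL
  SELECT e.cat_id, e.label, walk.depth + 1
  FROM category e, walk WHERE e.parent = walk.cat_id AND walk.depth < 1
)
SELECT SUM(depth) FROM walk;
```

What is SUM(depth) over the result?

2

Base: cat_id=3 (Physics) at depth 0.
Iteration 1: rows with parent in {3} -> Music (id 4, depth 1), Fiction (id 7, depth 1).
Iteration 2: depth < 1 fails for all current rows; recursion stops.
SUM(depth) = 0 + 1 + 1 = 2.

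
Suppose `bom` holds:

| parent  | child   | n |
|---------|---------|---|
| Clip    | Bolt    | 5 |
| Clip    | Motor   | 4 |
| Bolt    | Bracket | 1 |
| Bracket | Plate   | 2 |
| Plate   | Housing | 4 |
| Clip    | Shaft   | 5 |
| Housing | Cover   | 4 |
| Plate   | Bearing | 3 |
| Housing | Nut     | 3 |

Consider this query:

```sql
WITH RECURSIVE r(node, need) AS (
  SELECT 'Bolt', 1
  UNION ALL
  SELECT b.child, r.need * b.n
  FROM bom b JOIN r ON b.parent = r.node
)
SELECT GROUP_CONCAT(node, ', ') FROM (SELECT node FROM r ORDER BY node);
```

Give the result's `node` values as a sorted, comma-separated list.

Bearing, Bolt, Bracket, Cover, Housing, Nut, Plate

Base: (Bolt, need=1).
Iteration 1: components of {Bolt} -> Bracket = 1*1 = 1.
Iteration 2: components of {Bracket} -> Plate = 1*2 = 2.
Iteration 3: components of {Plate} -> Bearing = 2*3 = 6, Housing = 2*4 = 8.
Iteration 4: components of {Bearing,Housing} -> Cover = 8*4 = 32, Nut = 8*3 = 24.
Iteration 5: no further components; recursion stops.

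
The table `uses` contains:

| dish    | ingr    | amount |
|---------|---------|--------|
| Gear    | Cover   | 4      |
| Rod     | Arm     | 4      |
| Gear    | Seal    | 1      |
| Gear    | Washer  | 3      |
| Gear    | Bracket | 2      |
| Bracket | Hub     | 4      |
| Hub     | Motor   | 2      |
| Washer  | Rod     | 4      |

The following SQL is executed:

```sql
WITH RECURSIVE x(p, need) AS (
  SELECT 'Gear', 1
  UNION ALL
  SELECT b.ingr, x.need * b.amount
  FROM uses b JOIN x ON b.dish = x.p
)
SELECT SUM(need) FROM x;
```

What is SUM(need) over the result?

95

Base: (Gear, need=1).
Iteration 1: components of {Gear} -> Bracket = 1*2 = 2, Cover = 1*4 = 4, Seal = 1*1 = 1, Washer = 1*3 = 3.
Iteration 2: components of {Bracket,Cover,Seal,Washer} -> Hub = 2*4 = 8, Rod = 3*4 = 12.
Iteration 3: components of {Hub,Rod} -> Arm = 12*4 = 48, Motor = 8*2 = 16.
Iteration 4: no further components; recursion stops.
SUM(need) = 1 + 3 + 2 + 4 + 1 + 12 + 8 + 48 + 16 = 95.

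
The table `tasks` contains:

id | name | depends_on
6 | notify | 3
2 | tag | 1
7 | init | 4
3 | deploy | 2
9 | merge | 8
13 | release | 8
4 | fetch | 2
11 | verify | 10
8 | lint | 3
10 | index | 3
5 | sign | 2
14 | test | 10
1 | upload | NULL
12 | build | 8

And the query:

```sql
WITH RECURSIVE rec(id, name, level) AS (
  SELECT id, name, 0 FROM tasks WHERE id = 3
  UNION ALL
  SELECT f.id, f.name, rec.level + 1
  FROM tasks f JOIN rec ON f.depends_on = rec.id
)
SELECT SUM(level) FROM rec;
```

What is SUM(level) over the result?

Base: id=3 (deploy) at level 0.
Iteration 1: rows with depends_on in {3} -> notify (id 6, level 1), lint (id 8, level 1), index (id 10, level 1).
Iteration 2: rows with depends_on in {6,8,10} -> merge (id 9, level 2), verify (id 11, level 2), build (id 12, level 2), release (id 13, level 2), test (id 14, level 2).
Iteration 3: no rows with depends_on in {9,11,12,13,14}; recursion stops.
SUM(level) = 0 + 1 + 1 + 1 + 2 + 2 + 2 + 2 + 2 = 13.

13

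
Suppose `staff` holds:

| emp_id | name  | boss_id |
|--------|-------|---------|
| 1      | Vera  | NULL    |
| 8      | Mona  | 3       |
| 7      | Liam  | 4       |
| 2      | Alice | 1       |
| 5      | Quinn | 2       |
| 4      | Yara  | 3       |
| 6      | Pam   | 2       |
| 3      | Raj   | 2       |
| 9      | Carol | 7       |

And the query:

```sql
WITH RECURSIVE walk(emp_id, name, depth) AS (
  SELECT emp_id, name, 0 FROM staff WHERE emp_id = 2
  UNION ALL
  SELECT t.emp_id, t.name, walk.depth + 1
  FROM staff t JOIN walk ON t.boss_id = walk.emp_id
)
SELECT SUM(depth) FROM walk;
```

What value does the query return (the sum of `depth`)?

14

Base: emp_id=2 (Alice) at depth 0.
Iteration 1: rows with boss_id in {2} -> Raj (id 3, depth 1), Quinn (id 5, depth 1), Pam (id 6, depth 1).
Iteration 2: rows with boss_id in {3,5,6} -> Yara (id 4, depth 2), Mona (id 8, depth 2).
Iteration 3: rows with boss_id in {4,8} -> Liam (id 7, depth 3).
Iteration 4: rows with boss_id in {7} -> Carol (id 9, depth 4).
Iteration 5: no rows with boss_id in {9}; recursion stops.
SUM(depth) = 0 + 1 + 1 + 1 + 2 + 2 + 3 + 4 = 14.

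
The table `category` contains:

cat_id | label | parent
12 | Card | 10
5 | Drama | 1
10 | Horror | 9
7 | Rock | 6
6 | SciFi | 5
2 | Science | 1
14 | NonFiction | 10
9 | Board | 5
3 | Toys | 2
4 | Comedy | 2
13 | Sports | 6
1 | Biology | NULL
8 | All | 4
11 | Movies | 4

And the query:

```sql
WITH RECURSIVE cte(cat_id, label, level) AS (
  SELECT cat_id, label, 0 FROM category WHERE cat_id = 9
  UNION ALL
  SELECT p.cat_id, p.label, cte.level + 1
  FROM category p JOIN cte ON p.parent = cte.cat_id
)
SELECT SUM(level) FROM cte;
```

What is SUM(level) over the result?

5

Base: cat_id=9 (Board) at level 0.
Iteration 1: rows with parent in {9} -> Horror (id 10, level 1).
Iteration 2: rows with parent in {10} -> Card (id 12, level 2), NonFiction (id 14, level 2).
Iteration 3: no rows with parent in {12,14}; recursion stops.
SUM(level) = 0 + 1 + 2 + 2 = 5.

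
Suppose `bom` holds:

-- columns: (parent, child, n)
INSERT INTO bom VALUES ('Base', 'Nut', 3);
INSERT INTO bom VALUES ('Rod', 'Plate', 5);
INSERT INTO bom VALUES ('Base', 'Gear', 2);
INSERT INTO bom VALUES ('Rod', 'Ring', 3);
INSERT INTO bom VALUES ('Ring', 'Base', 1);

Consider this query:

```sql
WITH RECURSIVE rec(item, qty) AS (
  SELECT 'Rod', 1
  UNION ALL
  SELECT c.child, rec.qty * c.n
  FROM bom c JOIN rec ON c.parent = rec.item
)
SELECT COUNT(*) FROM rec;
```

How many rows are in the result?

Base: (Rod, qty=1).
Iteration 1: components of {Rod} -> Plate = 1*5 = 5, Ring = 1*3 = 3.
Iteration 2: components of {Plate,Ring} -> Base = 3*1 = 3.
Iteration 3: components of {Base} -> Gear = 3*2 = 6, Nut = 3*3 = 9.
Iteration 4: no further components; recursion stops.
Total rows emitted: 6.

6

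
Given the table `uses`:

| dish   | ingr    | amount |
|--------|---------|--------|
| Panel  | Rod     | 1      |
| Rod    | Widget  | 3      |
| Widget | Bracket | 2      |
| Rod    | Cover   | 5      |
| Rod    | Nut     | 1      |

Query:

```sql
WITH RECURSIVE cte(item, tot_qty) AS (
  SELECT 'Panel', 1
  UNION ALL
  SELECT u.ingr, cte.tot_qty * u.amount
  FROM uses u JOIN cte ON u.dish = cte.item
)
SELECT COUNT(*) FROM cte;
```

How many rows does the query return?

Base: (Panel, tot_qty=1).
Iteration 1: components of {Panel} -> Rod = 1*1 = 1.
Iteration 2: components of {Rod} -> Cover = 1*5 = 5, Nut = 1*1 = 1, Widget = 1*3 = 3.
Iteration 3: components of {Cover,Nut,Widget} -> Bracket = 3*2 = 6.
Iteration 4: no further components; recursion stops.
Total rows emitted: 6.

6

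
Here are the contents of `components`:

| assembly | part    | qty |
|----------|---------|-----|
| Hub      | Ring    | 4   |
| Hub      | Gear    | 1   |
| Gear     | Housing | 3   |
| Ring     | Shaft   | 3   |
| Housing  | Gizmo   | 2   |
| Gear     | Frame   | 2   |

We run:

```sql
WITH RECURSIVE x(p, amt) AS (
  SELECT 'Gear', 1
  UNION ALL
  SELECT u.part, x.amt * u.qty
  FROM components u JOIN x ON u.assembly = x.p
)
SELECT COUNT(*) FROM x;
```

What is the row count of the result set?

4

Base: (Gear, amt=1).
Iteration 1: components of {Gear} -> Frame = 1*2 = 2, Housing = 1*3 = 3.
Iteration 2: components of {Frame,Housing} -> Gizmo = 3*2 = 6.
Iteration 3: no further components; recursion stops.
Total rows emitted: 4.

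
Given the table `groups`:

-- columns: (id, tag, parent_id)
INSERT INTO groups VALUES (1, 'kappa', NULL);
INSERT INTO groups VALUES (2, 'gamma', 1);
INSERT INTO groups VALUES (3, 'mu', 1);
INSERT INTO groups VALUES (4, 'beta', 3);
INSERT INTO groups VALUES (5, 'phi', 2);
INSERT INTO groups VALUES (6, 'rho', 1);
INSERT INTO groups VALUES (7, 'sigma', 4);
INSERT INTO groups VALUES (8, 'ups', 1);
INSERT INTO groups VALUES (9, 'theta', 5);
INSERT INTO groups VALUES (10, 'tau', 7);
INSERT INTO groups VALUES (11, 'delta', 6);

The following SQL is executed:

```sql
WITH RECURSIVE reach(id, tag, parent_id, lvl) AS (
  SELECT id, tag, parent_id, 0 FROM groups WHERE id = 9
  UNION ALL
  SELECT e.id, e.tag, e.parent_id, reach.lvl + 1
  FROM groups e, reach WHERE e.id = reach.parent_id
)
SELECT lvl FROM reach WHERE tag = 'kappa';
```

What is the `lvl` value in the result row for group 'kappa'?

3

Base: id=9 (theta), parent_id=5, lvl 0.
Iteration 1: join on id=5 -> phi (id 5, parent_id=2, lvl 1).
Iteration 2: join on id=2 -> gamma (id 2, parent_id=1, lvl 2).
Iteration 3: join on id=1 -> kappa (id 1, parent_id=NULL, lvl 3).
Iteration 4: parent_id is NULL; no match; recursion stops.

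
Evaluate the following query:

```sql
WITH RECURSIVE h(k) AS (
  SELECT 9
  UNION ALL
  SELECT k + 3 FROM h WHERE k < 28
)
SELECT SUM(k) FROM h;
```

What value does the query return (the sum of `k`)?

156

Base: k=9.
Iteration 1: 9 < 28 holds -> k = 9 + 3 = 12.
Iteration 2: 12 < 28 holds -> k = 12 + 3 = 15.
Iteration 3: 15 < 28 holds -> k = 15 + 3 = 18.
Iteration 4: 18 < 28 holds -> k = 18 + 3 = 21.
Iteration 5: 21 < 28 holds -> k = 21 + 3 = 24.
Iteration 6: 24 < 28 holds -> k = 24 + 3 = 27.
Iteration 7: 27 < 28 holds -> k = 27 + 3 = 30.
Iteration 8: 30 < 28 fails; recursion stops.
SUM(k) = 9 + 12 + 15 + 18 + 21 + 24 + 27 + 30 = 156.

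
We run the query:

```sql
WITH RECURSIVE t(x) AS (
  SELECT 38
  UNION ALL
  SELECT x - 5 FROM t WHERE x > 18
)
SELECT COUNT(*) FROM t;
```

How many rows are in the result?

Base: x=38.
Iteration 1: 38 > 18 holds -> x = 38 - 5 = 33.
Iteration 2: 33 > 18 holds -> x = 33 - 5 = 28.
Iteration 3: 28 > 18 holds -> x = 28 - 5 = 23.
Iteration 4: 23 > 18 holds -> x = 23 - 5 = 18.
Iteration 5: 18 > 18 fails; recursion stops.
Total rows emitted: 5.

5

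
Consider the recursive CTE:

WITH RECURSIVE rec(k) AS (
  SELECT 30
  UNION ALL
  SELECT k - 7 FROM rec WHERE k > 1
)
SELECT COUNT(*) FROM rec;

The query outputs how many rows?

6

Base: k=30.
Iteration 1: 30 > 1 holds -> k = 30 - 7 = 23.
Iteration 2: 23 > 1 holds -> k = 23 - 7 = 16.
Iteration 3: 16 > 1 holds -> k = 16 - 7 = 9.
Iteration 4: 9 > 1 holds -> k = 9 - 7 = 2.
Iteration 5: 2 > 1 holds -> k = 2 - 7 = -5.
Iteration 6: -5 > 1 fails; recursion stops.
Total rows emitted: 6.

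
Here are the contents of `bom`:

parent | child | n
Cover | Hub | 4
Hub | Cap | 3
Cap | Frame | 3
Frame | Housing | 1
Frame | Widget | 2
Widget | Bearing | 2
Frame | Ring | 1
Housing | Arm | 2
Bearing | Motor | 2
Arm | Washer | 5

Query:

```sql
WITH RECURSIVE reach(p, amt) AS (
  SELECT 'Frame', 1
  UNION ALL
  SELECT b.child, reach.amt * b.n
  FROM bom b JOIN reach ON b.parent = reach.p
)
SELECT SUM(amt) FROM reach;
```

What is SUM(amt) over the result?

Base: (Frame, amt=1).
Iteration 1: components of {Frame} -> Housing = 1*1 = 1, Ring = 1*1 = 1, Widget = 1*2 = 2.
Iteration 2: components of {Housing,Ring,Widget} -> Arm = 1*2 = 2, Bearing = 2*2 = 4.
Iteration 3: components of {Arm,Bearing} -> Motor = 4*2 = 8, Washer = 2*5 = 10.
Iteration 4: no further components; recursion stops.
SUM(amt) = 1 + 1 + 2 + 1 + 2 + 4 + 10 + 8 = 29.

29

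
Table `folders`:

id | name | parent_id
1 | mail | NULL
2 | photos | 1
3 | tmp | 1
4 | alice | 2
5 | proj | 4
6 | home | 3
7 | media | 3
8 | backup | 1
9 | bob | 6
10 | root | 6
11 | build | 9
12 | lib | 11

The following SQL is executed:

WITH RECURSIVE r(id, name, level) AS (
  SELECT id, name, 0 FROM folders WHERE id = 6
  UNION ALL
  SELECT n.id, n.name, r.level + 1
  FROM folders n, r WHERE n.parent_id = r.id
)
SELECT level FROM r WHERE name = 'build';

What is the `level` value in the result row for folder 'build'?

2

Base: id=6 (home) at level 0.
Iteration 1: rows with parent_id in {6} -> bob (id 9, level 1), root (id 10, level 1).
Iteration 2: rows with parent_id in {9,10} -> build (id 11, level 2).
Iteration 3: rows with parent_id in {11} -> lib (id 12, level 3).
Iteration 4: no rows with parent_id in {12}; recursion stops.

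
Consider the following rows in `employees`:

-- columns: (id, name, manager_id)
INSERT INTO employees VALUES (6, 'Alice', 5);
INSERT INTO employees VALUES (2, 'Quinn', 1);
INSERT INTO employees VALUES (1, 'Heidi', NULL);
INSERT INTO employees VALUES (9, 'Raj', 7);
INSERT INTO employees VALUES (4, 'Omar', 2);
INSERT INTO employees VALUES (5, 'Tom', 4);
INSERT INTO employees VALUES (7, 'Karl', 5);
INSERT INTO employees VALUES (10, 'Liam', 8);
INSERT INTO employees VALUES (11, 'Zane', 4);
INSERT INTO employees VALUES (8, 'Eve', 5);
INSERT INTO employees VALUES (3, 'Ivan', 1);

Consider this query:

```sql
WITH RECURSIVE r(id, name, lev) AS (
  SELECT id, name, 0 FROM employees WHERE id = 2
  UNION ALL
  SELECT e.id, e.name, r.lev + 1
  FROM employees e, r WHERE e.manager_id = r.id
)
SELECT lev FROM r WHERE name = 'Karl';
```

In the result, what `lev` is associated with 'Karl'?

Base: id=2 (Quinn) at lev 0.
Iteration 1: rows with manager_id in {2} -> Omar (id 4, lev 1).
Iteration 2: rows with manager_id in {4} -> Tom (id 5, lev 2), Zane (id 11, lev 2).
Iteration 3: rows with manager_id in {5,11} -> Alice (id 6, lev 3), Karl (id 7, lev 3), Eve (id 8, lev 3).
Iteration 4: rows with manager_id in {6,7,8} -> Raj (id 9, lev 4), Liam (id 10, lev 4).
Iteration 5: no rows with manager_id in {9,10}; recursion stops.

3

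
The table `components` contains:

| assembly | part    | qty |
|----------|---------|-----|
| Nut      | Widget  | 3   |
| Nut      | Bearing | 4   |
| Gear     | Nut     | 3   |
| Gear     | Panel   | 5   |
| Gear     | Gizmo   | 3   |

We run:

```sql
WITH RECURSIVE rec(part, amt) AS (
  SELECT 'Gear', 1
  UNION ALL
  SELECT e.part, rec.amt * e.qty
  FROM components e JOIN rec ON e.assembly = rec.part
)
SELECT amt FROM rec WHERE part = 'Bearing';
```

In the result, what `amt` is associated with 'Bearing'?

Base: (Gear, amt=1).
Iteration 1: components of {Gear} -> Gizmo = 1*3 = 3, Nut = 1*3 = 3, Panel = 1*5 = 5.
Iteration 2: components of {Gizmo,Nut,Panel} -> Bearing = 3*4 = 12, Widget = 3*3 = 9.
Iteration 3: no further components; recursion stops.

12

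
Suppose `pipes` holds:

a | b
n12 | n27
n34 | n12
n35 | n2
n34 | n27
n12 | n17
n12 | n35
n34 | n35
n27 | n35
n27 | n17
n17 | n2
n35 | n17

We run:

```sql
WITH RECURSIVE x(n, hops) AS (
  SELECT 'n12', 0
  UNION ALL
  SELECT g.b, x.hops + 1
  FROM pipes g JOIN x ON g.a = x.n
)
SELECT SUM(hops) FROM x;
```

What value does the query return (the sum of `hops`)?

Base: (n12, hops=0).
Iteration 1: edges from {n12} -> (n17, hops=1), (n27, hops=1), (n35, hops=1).
Iteration 2: edges from {n17,n27,n35} -> (n17, hops=2) x2, (n2, hops=2) x2, (n35, hops=2). [UNION ALL keeps all 5 new rows, including repeats]
Iteration 3: edges from {n17,n2,n35} -> (n17, hops=3), (n2, hops=3) x3. [UNION ALL keeps all 4 new rows, including repeats]
Iteration 4: edges from {n17,n2} -> (n2, hops=4).
Iteration 5: no outgoing edges from {n2}; recursion stops.
SUM(hops) = 0 + 1 + 1 + 1 + 2 + 2 + 2 + 2 + 2 + 3 + 3 + 3 + 3 + 4 = 29.

29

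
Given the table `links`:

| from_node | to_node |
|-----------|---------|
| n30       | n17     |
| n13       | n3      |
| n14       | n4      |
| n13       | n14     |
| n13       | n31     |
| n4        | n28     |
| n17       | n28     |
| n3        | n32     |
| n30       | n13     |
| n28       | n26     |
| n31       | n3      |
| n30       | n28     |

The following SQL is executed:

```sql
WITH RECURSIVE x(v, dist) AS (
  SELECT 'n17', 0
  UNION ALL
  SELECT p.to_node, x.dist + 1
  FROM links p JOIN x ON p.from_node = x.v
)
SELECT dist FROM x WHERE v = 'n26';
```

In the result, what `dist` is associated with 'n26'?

2

Base: (n17, dist=0).
Iteration 1: edges from {n17} -> (n28, dist=1).
Iteration 2: edges from {n28} -> (n26, dist=2).
Iteration 3: no outgoing edges from {n26}; recursion stops.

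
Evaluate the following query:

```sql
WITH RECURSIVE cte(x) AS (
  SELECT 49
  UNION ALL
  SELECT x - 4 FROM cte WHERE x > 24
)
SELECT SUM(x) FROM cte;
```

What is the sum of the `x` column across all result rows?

Base: x=49.
Iteration 1: 49 > 24 holds -> x = 49 - 4 = 45.
Iteration 2: 45 > 24 holds -> x = 45 - 4 = 41.
Iteration 3: 41 > 24 holds -> x = 41 - 4 = 37.
Iteration 4: 37 > 24 holds -> x = 37 - 4 = 33.
Iteration 5: 33 > 24 holds -> x = 33 - 4 = 29.
Iteration 6: 29 > 24 holds -> x = 29 - 4 = 25.
Iteration 7: 25 > 24 holds -> x = 25 - 4 = 21.
Iteration 8: 21 > 24 fails; recursion stops.
SUM(x) = 49 + 45 + 41 + 37 + 33 + 29 + 25 + 21 = 280.

280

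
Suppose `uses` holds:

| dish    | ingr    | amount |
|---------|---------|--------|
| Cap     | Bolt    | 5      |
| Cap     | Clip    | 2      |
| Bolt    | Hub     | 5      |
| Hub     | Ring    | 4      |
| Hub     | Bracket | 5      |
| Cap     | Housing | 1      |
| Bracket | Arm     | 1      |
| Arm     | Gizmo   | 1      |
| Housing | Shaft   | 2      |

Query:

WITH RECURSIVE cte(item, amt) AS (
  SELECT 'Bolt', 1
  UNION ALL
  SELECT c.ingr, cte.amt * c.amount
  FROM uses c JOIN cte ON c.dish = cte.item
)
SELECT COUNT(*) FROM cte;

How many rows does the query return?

Base: (Bolt, amt=1).
Iteration 1: components of {Bolt} -> Hub = 1*5 = 5.
Iteration 2: components of {Hub} -> Bracket = 5*5 = 25, Ring = 5*4 = 20.
Iteration 3: components of {Bracket,Ring} -> Arm = 25*1 = 25.
Iteration 4: components of {Arm} -> Gizmo = 25*1 = 25.
Iteration 5: no further components; recursion stops.
Total rows emitted: 6.

6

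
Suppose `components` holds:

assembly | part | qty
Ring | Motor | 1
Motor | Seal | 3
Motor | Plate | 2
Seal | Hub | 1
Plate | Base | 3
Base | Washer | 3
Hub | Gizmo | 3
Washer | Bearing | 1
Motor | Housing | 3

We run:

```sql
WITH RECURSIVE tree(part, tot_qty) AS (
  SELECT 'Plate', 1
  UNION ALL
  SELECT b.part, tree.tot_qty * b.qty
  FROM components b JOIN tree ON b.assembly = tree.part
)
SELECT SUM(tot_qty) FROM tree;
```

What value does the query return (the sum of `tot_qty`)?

Base: (Plate, tot_qty=1).
Iteration 1: components of {Plate} -> Base = 1*3 = 3.
Iteration 2: components of {Base} -> Washer = 3*3 = 9.
Iteration 3: components of {Washer} -> Bearing = 9*1 = 9.
Iteration 4: no further components; recursion stops.
SUM(tot_qty) = 1 + 3 + 9 + 9 = 22.

22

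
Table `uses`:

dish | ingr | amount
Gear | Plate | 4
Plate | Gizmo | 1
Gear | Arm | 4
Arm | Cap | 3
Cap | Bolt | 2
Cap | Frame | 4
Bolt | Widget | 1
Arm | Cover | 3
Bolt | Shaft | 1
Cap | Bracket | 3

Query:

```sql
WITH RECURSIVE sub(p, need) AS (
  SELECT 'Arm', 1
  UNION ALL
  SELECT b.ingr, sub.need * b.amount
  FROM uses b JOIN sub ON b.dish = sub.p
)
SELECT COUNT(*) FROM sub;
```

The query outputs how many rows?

Base: (Arm, need=1).
Iteration 1: components of {Arm} -> Cap = 1*3 = 3, Cover = 1*3 = 3.
Iteration 2: components of {Cap,Cover} -> Bolt = 3*2 = 6, Bracket = 3*3 = 9, Frame = 3*4 = 12.
Iteration 3: components of {Bolt,Bracket,Frame} -> Shaft = 6*1 = 6, Widget = 6*1 = 6.
Iteration 4: no further components; recursion stops.
Total rows emitted: 8.

8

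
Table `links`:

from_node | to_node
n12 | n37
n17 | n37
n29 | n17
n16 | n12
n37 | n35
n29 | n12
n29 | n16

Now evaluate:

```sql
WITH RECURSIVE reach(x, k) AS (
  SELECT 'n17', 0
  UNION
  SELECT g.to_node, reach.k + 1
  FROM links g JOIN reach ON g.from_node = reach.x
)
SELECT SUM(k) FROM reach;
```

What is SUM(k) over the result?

Base: (n17, k=0).
Iteration 1: edges from {n17} -> (n37, k=1).
Iteration 2: edges from {n37} -> (n35, k=2).
Iteration 3: no outgoing edges from {n35}; recursion stops.
SUM(k) = 0 + 1 + 2 = 3.

3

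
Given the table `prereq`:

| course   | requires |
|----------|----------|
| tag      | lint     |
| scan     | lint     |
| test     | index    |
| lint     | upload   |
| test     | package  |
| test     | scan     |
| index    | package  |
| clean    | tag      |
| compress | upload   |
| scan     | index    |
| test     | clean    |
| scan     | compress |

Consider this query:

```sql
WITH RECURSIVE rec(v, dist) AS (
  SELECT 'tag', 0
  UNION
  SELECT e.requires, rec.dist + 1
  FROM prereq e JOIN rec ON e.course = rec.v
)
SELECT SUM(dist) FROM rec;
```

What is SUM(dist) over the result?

3

Base: (tag, dist=0).
Iteration 1: edges from {tag} -> (lint, dist=1).
Iteration 2: edges from {lint} -> (upload, dist=2).
Iteration 3: no outgoing edges from {upload}; recursion stops.
SUM(dist) = 0 + 1 + 2 = 3.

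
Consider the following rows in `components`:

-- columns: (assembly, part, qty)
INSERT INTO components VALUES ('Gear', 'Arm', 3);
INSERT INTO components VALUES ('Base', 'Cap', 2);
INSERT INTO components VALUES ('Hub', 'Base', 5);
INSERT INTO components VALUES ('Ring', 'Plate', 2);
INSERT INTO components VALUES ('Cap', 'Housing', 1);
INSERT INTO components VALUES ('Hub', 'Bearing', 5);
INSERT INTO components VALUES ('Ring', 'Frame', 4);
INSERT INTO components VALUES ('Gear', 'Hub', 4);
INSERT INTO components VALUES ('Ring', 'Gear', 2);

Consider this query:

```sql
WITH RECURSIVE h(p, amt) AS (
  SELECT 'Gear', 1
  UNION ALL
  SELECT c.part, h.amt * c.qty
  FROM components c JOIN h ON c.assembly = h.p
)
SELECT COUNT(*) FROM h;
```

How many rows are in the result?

Base: (Gear, amt=1).
Iteration 1: components of {Gear} -> Arm = 1*3 = 3, Hub = 1*4 = 4.
Iteration 2: components of {Arm,Hub} -> Base = 4*5 = 20, Bearing = 4*5 = 20.
Iteration 3: components of {Base,Bearing} -> Cap = 20*2 = 40.
Iteration 4: components of {Cap} -> Housing = 40*1 = 40.
Iteration 5: no further components; recursion stops.
Total rows emitted: 7.

7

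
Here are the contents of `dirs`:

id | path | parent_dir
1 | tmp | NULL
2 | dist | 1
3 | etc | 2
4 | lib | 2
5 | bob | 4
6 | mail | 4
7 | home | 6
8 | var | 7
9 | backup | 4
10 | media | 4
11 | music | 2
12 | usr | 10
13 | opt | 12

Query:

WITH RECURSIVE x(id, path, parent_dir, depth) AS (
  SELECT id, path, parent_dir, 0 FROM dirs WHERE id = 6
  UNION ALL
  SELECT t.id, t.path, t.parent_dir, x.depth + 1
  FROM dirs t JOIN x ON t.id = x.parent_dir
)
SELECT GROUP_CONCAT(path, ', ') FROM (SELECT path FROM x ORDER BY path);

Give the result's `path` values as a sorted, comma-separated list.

dist, lib, mail, tmp

Base: id=6 (mail), parent_dir=4, depth 0.
Iteration 1: join on id=4 -> lib (id 4, parent_dir=2, depth 1).
Iteration 2: join on id=2 -> dist (id 2, parent_dir=1, depth 2).
Iteration 3: join on id=1 -> tmp (id 1, parent_dir=NULL, depth 3).
Iteration 4: parent_dir is NULL; no match; recursion stops.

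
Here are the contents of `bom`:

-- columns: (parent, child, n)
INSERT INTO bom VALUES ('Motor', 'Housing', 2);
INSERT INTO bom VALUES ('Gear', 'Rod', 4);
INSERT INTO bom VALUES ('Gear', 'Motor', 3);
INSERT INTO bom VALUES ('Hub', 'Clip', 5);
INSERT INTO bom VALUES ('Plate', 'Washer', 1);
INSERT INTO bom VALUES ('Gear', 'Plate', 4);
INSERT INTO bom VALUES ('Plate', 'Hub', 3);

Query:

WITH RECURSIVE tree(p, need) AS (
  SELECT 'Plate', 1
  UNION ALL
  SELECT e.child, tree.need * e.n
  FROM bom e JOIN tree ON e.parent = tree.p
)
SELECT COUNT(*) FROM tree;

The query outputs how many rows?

Base: (Plate, need=1).
Iteration 1: components of {Plate} -> Hub = 1*3 = 3, Washer = 1*1 = 1.
Iteration 2: components of {Hub,Washer} -> Clip = 3*5 = 15.
Iteration 3: no further components; recursion stops.
Total rows emitted: 4.

4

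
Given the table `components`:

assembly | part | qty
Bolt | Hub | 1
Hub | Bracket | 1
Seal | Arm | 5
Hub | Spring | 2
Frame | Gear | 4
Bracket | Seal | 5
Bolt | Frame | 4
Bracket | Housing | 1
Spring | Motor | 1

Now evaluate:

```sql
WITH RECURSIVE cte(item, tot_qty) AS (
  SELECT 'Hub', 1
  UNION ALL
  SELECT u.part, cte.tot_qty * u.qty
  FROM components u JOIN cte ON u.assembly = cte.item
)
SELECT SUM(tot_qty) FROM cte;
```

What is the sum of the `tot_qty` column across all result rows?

Base: (Hub, tot_qty=1).
Iteration 1: components of {Hub} -> Bracket = 1*1 = 1, Spring = 1*2 = 2.
Iteration 2: components of {Bracket,Spring} -> Housing = 1*1 = 1, Motor = 2*1 = 2, Seal = 1*5 = 5.
Iteration 3: components of {Housing,Motor,Seal} -> Arm = 5*5 = 25.
Iteration 4: no further components; recursion stops.
SUM(tot_qty) = 1 + 1 + 2 + 1 + 5 + 2 + 25 = 37.

37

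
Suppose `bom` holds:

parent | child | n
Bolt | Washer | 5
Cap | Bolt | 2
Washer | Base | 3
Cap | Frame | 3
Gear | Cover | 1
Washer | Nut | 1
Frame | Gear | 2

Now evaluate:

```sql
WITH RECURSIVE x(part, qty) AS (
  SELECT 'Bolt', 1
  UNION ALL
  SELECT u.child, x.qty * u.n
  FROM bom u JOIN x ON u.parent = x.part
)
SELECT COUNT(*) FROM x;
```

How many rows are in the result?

Base: (Bolt, qty=1).
Iteration 1: components of {Bolt} -> Washer = 1*5 = 5.
Iteration 2: components of {Washer} -> Base = 5*3 = 15, Nut = 5*1 = 5.
Iteration 3: no further components; recursion stops.
Total rows emitted: 4.

4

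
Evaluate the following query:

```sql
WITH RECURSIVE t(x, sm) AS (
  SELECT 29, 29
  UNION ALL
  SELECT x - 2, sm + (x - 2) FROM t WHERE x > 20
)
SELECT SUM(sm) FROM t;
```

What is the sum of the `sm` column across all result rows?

539

Base: x=29, sm=29.
Iteration 1: 29 > 20 holds -> x = 29 - 2 = 27, sm = 29 + 27 = 56.
Iteration 2: 27 > 20 holds -> x = 27 - 2 = 25, sm = 56 + 25 = 81.
Iteration 3: 25 > 20 holds -> x = 25 - 2 = 23, sm = 81 + 23 = 104.
Iteration 4: 23 > 20 holds -> x = 23 - 2 = 21, sm = 104 + 21 = 125.
Iteration 5: 21 > 20 holds -> x = 21 - 2 = 19, sm = 125 + 19 = 144.
Iteration 6: 19 > 20 fails; recursion stops.
SUM(sm) = 29 + 56 + 81 + 104 + 125 + 144 = 539.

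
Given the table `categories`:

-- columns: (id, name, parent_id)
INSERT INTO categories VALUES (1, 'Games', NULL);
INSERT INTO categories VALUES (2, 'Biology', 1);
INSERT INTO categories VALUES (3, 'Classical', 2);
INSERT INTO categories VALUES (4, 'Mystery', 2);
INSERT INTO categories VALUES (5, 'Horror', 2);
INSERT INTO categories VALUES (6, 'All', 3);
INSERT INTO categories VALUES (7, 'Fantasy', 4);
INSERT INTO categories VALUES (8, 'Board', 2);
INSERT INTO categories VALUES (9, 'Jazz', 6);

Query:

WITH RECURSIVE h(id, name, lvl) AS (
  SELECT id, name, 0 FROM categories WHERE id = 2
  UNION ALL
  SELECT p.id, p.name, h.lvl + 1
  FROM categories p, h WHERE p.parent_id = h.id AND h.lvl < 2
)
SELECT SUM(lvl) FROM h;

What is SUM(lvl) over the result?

Base: id=2 (Biology) at lvl 0.
Iteration 1: rows with parent_id in {2} -> Classical (id 3, lvl 1), Mystery (id 4, lvl 1), Horror (id 5, lvl 1), Board (id 8, lvl 1).
Iteration 2: rows with parent_id in {3,4,5,8} -> All (id 6, lvl 2), Fantasy (id 7, lvl 2).
Iteration 3: lvl < 2 fails for all current rows; recursion stops.
SUM(lvl) = 0 + 1 + 1 + 1 + 1 + 2 + 2 = 8.

8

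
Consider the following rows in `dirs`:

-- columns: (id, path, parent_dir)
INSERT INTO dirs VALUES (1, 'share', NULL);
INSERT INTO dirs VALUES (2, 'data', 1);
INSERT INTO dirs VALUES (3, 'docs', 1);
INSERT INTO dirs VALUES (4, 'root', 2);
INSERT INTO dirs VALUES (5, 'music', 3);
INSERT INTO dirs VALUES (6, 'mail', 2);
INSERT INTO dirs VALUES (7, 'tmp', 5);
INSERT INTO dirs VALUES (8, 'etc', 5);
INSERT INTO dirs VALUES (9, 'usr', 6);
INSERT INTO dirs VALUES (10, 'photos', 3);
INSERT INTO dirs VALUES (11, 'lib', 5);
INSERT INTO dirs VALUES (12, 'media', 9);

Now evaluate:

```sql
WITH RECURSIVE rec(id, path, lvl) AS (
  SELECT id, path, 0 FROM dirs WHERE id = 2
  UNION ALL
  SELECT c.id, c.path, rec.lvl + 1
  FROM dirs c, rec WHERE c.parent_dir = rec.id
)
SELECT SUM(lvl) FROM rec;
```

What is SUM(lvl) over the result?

Base: id=2 (data) at lvl 0.
Iteration 1: rows with parent_dir in {2} -> root (id 4, lvl 1), mail (id 6, lvl 1).
Iteration 2: rows with parent_dir in {4,6} -> usr (id 9, lvl 2).
Iteration 3: rows with parent_dir in {9} -> media (id 12, lvl 3).
Iteration 4: no rows with parent_dir in {12}; recursion stops.
SUM(lvl) = 0 + 1 + 1 + 2 + 3 = 7.

7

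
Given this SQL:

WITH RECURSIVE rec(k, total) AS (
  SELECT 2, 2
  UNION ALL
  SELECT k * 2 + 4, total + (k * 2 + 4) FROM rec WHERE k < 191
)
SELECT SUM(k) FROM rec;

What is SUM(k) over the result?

Base: k=2, total=2.
Iteration 1: 2 < 191 holds -> k = 2 * 2 + 4 = 8, total = 2 + 8 = 10.
Iteration 2: 8 < 191 holds -> k = 8 * 2 + 4 = 20, total = 10 + 20 = 30.
Iteration 3: 20 < 191 holds -> k = 20 * 2 + 4 = 44, total = 30 + 44 = 74.
Iteration 4: 44 < 191 holds -> k = 44 * 2 + 4 = 92, total = 74 + 92 = 166.
Iteration 5: 92 < 191 holds -> k = 92 * 2 + 4 = 188, total = 166 + 188 = 354.
Iteration 6: 188 < 191 holds -> k = 188 * 2 + 4 = 380, total = 354 + 380 = 734.
Iteration 7: 380 < 191 fails; recursion stops.
SUM(k) = 2 + 8 + 20 + 44 + 92 + 188 + 380 = 734.

734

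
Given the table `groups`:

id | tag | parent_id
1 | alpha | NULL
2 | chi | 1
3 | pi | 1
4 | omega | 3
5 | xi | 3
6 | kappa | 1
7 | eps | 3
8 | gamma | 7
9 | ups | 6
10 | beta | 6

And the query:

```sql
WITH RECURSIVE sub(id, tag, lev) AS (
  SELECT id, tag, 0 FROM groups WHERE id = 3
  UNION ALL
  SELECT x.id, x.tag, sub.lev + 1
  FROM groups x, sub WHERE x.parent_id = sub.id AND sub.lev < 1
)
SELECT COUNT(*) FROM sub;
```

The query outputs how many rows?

Base: id=3 (pi) at lev 0.
Iteration 1: rows with parent_id in {3} -> omega (id 4, lev 1), xi (id 5, lev 1), eps (id 7, lev 1).
Iteration 2: lev < 1 fails for all current rows; recursion stops.
Total rows emitted: 4.

4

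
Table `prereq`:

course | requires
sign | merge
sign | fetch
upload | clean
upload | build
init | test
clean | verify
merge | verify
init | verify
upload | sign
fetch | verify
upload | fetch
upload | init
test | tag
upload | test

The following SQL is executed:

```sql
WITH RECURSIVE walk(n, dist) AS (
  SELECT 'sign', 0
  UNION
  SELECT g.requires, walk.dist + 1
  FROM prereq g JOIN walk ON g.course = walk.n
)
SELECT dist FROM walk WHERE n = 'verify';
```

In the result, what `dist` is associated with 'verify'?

2

Base: (sign, dist=0).
Iteration 1: edges from {sign} -> (fetch, dist=1), (merge, dist=1).
Iteration 2: edges from {fetch,merge} -> (verify, dist=2). [UNION drops 1 duplicate row(s)]
Iteration 3: no outgoing edges from {verify}; recursion stops.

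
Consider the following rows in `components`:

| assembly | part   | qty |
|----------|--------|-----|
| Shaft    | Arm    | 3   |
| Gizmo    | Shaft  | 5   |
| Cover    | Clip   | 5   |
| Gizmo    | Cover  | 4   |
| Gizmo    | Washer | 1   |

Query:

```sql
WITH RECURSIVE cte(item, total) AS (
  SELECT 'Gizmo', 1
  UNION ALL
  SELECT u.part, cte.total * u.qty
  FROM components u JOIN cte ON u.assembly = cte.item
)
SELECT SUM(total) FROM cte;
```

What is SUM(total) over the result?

Base: (Gizmo, total=1).
Iteration 1: components of {Gizmo} -> Cover = 1*4 = 4, Shaft = 1*5 = 5, Washer = 1*1 = 1.
Iteration 2: components of {Cover,Shaft,Washer} -> Arm = 5*3 = 15, Clip = 4*5 = 20.
Iteration 3: no further components; recursion stops.
SUM(total) = 1 + 5 + 4 + 1 + 15 + 20 = 46.

46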